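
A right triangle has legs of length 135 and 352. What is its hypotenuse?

c² = a² + b² = 135² + 352² = 18225 + 123904 = 142129
c = 377

377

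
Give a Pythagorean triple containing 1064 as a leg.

We need the other leg and hypotenuse such that 1064² + x² = c².
Take x = 423, c = 1145: 1064² + 423² = 1132096 + 178929 = 1311025 = 1145² ✓
Triple: (423, 1064, 1145)

(423, 1064, 1145)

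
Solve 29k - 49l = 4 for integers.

Step 1: Check solvability.
gcd(29, 49) = 1
Since 1 divides 4, solutions exist.

Step 2: Apply extended Euclidean algorithm to find gcd.
We find integers such that 29*x0 + 49*y0 = 1

Step 3: Scale the particular solution.
Multiply by 4/1 = 4:
k = 88, l = 52

Step 4: Verify.
29*(88) - 49*(52) = 4 = 4 ✓

k = 88, l = 52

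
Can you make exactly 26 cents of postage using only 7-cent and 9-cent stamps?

We need non-negative x, y with 7x + 9y = 26.
gcd(7, 9) = 1 divides 26, so integer solutions exist, but checking x = 0..3 shows none with y ≥ 0.
So 26 cannot be made with non-negative stamp counts.

No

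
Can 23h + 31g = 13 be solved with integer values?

Step 1: Compute gcd(23, 31).
gcd(23, 31) = 1

Step 2: Check divisibility.
Does 1 divide 13? 13 = 1 x 13, so yes.

By the theorem on linear Diophantine equations, 23h + 31g = 13 has integer solutions if and only if gcd(23, 31) divides 13. Since 1 | 13, solutions exist.

Yes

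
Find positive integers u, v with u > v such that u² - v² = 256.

Factor: u² - v² = (u+v)(u-v) = 256.
We need two factors of 256 with the same parity.
Use u+v = 128 and u-v = 2 (product 128·2 = 256).
Adding: 2u = 130, so u = 65.
Subtracting: 2v = 126, so v = 63.
Check: 65² - 63² = 4225 - 3969 = 256 ✓

u = 65, v = 63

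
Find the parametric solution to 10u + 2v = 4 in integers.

Step 1: Compute gcd(10, 2) = 2.
Since 2 divides 4, solutions exist.

Step 2: Find a particular solution using extended Euclidean algorithm.
We get u₀ = 0, v₀ = 2.
Check: 10*0 + 2*2 = 4 = 4 ✓

Step 3: Write the general solution.
u = 0 + (2/2)t = 0 + 1t
v = 2 - (10/2)t = 2 - 5t
for any integer t.

u = 0 + 1t, v = 2 - 5t for integer t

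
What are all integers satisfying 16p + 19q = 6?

Step 1: Compute gcd(16, 19) = 1.
Since 1 divides 6, solutions exist.

Step 2: Find a particular solution using extended Euclidean algorithm.
We get p₀ = 36, q₀ = -30.
Check: 16*36 + 19*-30 = 6 = 6 ✓

Step 3: Write the general solution.
p = 36 + (19/1)t = 36 + 19t
q = -30 - (16/1)t = -30 - 16t
for any integer t.

p = 36 + 19t, q = -30 - 16t for integer t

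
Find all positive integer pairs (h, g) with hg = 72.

The positive divisors of 72 are: 1, 2, 3, 4, 6, 8, 9, 12, 18, 24, 36, 72.
Each divisor d gives the pair (d, 72/d):
(1, 72), (2, 36), (3, 24), (4, 18), (6, 12), (8, 9), (9, 8), (12, 6), (18, 4), (24, 3), (36, 2), (72, 1)

(1, 72), (2, 36), (3, 24), (4, 18), (6, 12), (8, 9), (9, 8), (12, 6), (18, 4), (24, 3), (36, 2), (72, 1)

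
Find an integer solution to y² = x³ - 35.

Try small integer x values and check whether x³ - 35 is a perfect square.
x = 11: x³ - 35 = 11³ - 35 = 1331 - 35 = 1296
Is 1296 a perfect square? 36² = 1296 ✓
So (x, y) = (11, -36) is a solution.

x = 11, y = -36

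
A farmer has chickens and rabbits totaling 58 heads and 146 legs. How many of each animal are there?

Let c = chickens, r = rabbits.
Heads: c + r = 58
Legs: 2c + 4r = 146
From the first equation, c = 58 - r. Substitute:
2(58 - r) + 4r = 146
116 + 2r = 146
r = (146 - 116)/2 = 15
c = 58 - 15 = 43

Chickens: 43, Rabbits: 15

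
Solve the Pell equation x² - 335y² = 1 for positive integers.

We seek the smallest positive integers (x, y) with x² - 335y² = 1, i.e., x² = 335y² + 1.
Try successive y values:
y = 1: x² = 335·1² + 1 = 336, not a perfect square
y = 2: x² = 335·2² + 1 = 1341, not a perfect square
y = 3: x² = 335·3² + 1 = 3016, not a perfect square
... continuing the search (or via continued fractions) ...
y = 33: x² = 335·33² + 1 = 364816, x = 604 ✓

Verify: 604² - 335·33² = 364816 - 364815 = 1 ✓

x = 604, y = 33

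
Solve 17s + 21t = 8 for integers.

Step 1: Check solvability.
gcd(17, 21) = 1
Since 1 divides 8, solutions exist.

Step 2: Apply extended Euclidean algorithm to find gcd.
We find integers such that 17*x0 + 21*y0 = 1

Step 3: Scale the particular solution.
Multiply by 8/1 = 8:
s = 40, t = -32

Step 4: Verify.
17*(40) + 21*(-32) = 8 = 8 ✓

s = 40, t = -32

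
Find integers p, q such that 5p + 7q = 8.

Step 1: Check solvability.
gcd(5, 7) = 1
Since 1 divides 8, solutions exist.

Step 2: Apply extended Euclidean algorithm to find gcd.
We find integers such that 5*x0 + 7*y0 = 1

Step 3: Scale the particular solution.
Multiply by 8/1 = 8:
p = 24, q = -16

Step 4: Verify.
5*(24) + 7*(-16) = 8 = 8 ✓

p = 24, q = -16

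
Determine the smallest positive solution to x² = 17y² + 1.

We seek the smallest positive integers (x, y) with x² - 17y² = 1, i.e., x² = 17y² + 1.
Try successive y values:
y = 1: x² = 17·1² + 1 = 18, not a perfect square
y = 2: x² = 17·2² + 1 = 69, not a perfect square
y = 3: x² = 17·3² + 1 = 154, not a perfect square
... continuing the search (or via continued fractions) ...
y = 8: x² = 17·8² + 1 = 1089, x = 33 ✓

Verify: 33² - 17·8² = 1089 - 1088 = 1 ✓

x = 33, y = 8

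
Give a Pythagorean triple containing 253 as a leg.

We need the other leg and hypotenuse such that 253² + x² = c².
Take x = 204, c = 325: 253² + 204² = 64009 + 41616 = 105625 = 325² ✓
Triple: (253, 204, 325)

(253, 204, 325)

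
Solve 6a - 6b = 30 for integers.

Step 1: Check solvability.
gcd(6, 6) = 6
Since 6 divides 30, solutions exist.

Step 2: Apply extended Euclidean algorithm to find gcd.
We find integers such that 6*x0 + 6*y0 = 6

Step 3: Scale the particular solution.
Multiply by 30/6 = 5:
a = 0, b = -5

Step 4: Verify.
6*(0) - 6*(-5) = 30 = 30 ✓

a = 0, b = -5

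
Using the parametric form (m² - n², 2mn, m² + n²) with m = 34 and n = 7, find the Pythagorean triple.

a = m² - n² = 1156 - 49 = 1107
b = 2mn = 2·34·7 = 476
c = m² + n² = 1156 + 49 = 1205
Verify: 1107² + 476² = 1225449 + 226576 = 1452025 = 1205² ✓

(1107, 476, 1205)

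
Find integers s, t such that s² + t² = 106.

We need to find integers s, t > 0 such that s² + t² = 106.
Trying s = 5: t² = 106 - 5² = 106 - 25 = 81
t = 9
Check: 5² + 9² = 25 + 81 = 106 ✓

106 = 5² + 9²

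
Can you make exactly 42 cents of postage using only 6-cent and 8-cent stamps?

We need non-negative x, y with 6x + 8y = 42.
gcd(6, 8) = 2 divides 42, so integer solutions exist.
Search for a non-negative one: x = 3 gives 8y = 42 - 18 = 24, so y = 3.
Check: 6·3 + 8·3 = 42 ✓

Yes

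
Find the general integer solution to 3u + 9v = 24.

Step 1: Compute gcd(3, 9) = 3.
Since 3 divides 24, solutions exist.

Step 2: Find a particular solution using extended Euclidean algorithm.
We get u₀ = 8, v₀ = 0.
Check: 3*8 + 9*0 = 24 = 24 ✓

Step 3: Write the general solution.
u = 8 + (9/3)t = 8 + 3t
v = 0 - (3/3)t = 0 - 1t
for any integer t.

u = 8 + 3t, v = 0 - 1t for integer t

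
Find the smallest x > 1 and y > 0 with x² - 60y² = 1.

We seek the smallest positive integers (x, y) with x² - 60y² = 1, i.e., x² = 60y² + 1.
Try successive y values:
y = 1: x² = 60·1² + 1 = 61, not a perfect square
y = 2: x² = 60·2² + 1 = 241, not a perfect square
y = 3: x² = 60·3² + 1 = 541, not a perfect square
... continuing the search (or via continued fractions) ...
y = 4: x² = 60·4² + 1 = 961, x = 31 ✓

Verify: 31² - 60·4² = 961 - 960 = 1 ✓

x = 31, y = 4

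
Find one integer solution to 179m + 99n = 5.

Step 1: Check solvability.
gcd(179, 99) = 1
Since 1 divides 5, solutions exist.

Step 2: Apply extended Euclidean algorithm to find gcd.
We find integers such that 179*x0 + 99*y0 = 1

Step 3: Scale the particular solution.
Multiply by 5/1 = 5:
m = 130, n = -235

Step 4: Verify.
179*(130) + 99*(-235) = 5 = 5 ✓

m = 130, n = -235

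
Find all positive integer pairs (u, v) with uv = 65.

The positive divisors of 65 are: 1, 5, 13, 65.
Each divisor d gives the pair (d, 65/d):
(1, 65), (5, 13), (13, 5), (65, 1)

(1, 65), (5, 13), (13, 5), (65, 1)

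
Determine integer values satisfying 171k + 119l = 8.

Step 1: Check solvability.
gcd(171, 119) = 1
Since 1 divides 8, solutions exist.

Step 2: Apply extended Euclidean algorithm to find gcd.
We find integers such that 171*x0 + 119*y0 = 1

Step 3: Scale the particular solution.
Multiply by 8/1 = 8:
k = -128, l = 184

Step 4: Verify.
171*(-128) + 119*(184) = 8 = 8 ✓

k = -128, l = 184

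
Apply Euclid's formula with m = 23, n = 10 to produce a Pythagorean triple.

a = m² - n² = 23² - 10² = 529 - 100 = 429
b = 2mn = 2·23·10 = 460
c = m² + n² = 529 + 100 = 629
Verify: 429² + 460² = 184041 + 211600 = 395641 = 629² ✓

(429, 460, 629)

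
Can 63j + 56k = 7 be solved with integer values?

Step 1: Compute gcd(63, 56).
gcd(63, 56) = 7

Step 2: Check divisibility.
Does 7 divide 7? 7 = 7 x 1, so yes.

By the theorem on linear Diophantine equations, 63j + 56k = 7 has integer solutions if and only if gcd(63, 56) divides 7. Since 7 | 7, solutions exist.

Yes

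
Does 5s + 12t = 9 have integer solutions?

Step 1: Compute gcd(5, 12).
gcd(5, 12) = 1

Step 2: Check divisibility.
Does 1 divide 9? 9 = 1 x 9, so yes.

By the theorem on linear Diophantine equations, 5s + 12t = 9 has integer solutions if and only if gcd(5, 12) divides 9. Since 1 | 9, solutions exist.

Yes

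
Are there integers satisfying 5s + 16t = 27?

Step 1: Compute gcd(5, 16).
gcd(5, 16) = 1

Step 2: Check divisibility.
Does 1 divide 27? 27 = 1 x 27, so yes.

By the theorem on linear Diophantine equations, 5s + 16t = 27 has integer solutions if and only if gcd(5, 16) divides 27. Since 1 | 27, solutions exist.

Yes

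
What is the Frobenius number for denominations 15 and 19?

For two coprime denominations a and b, the Frobenius number (largest value not representable as a non-negative combination) is ab - a - b.
Here gcd(15, 19) = 1, so they are coprime.
F(15, 19) = 15·19 - 15 - 19 = 285 - 34 = 251

251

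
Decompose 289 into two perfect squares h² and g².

We need to find integers h, g > 0 such that h² + g² = 289.
Trying h = 8: g² = 289 - 8² = 289 - 64 = 225
g = 15
Check: 8² + 15² = 64 + 225 = 289 ✓

289 = 8² + 15²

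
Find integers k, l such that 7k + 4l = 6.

Step 1: Check solvability.
gcd(7, 4) = 1
Since 1 divides 6, solutions exist.

Step 2: Apply extended Euclidean algorithm to find gcd.
We find integers such that 7*x0 + 4*y0 = 1

Step 3: Scale the particular solution.
Multiply by 6/1 = 6:
k = -6, l = 12

Step 4: Verify.
7*(-6) + 4*(12) = 6 = 6 ✓

k = -6, l = 12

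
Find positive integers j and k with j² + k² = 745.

We need to find integers j, k > 0 such that j² + k² = 745.
Trying j = 4: k² = 745 - 4² = 745 - 16 = 729
k = 27
Check: 4² + 27² = 16 + 729 = 745 ✓

745 = 4² + 27²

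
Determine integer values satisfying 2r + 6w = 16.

Step 1: Check solvability.
gcd(2, 6) = 2
Since 2 divides 16, solutions exist.

Step 2: Apply extended Euclidean algorithm to find gcd.
We find integers such that 2*x0 + 6*y0 = 2

Step 3: Scale the particular solution.
Multiply by 16/2 = 8:
r = 8, w = 0

Step 4: Verify.
2*(8) + 6*(0) = 16 = 16 ✓

r = 8, w = 0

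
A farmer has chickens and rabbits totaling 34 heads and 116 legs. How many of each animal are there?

Let c = chickens, r = rabbits.
Heads: c + r = 34
Legs: 2c + 4r = 116
From the first equation, c = 34 - r. Substitute:
2(34 - r) + 4r = 116
68 + 2r = 116
r = (116 - 68)/2 = 24
c = 34 - 24 = 10

Chickens: 10, Rabbits: 24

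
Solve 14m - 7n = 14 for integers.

Step 1: Check solvability.
gcd(14, 7) = 7
Since 7 divides 14, solutions exist.

Step 2: Apply extended Euclidean algorithm to find gcd.
We find integers such that 14*x0 + 7*y0 = 7

Step 3: Scale the particular solution.
Multiply by 14/7 = 2:
m = 0, n = -2

Step 4: Verify.
14*(0) - 7*(-2) = 14 = 14 ✓

m = 0, n = -2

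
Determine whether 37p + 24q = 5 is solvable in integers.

Step 1: Compute gcd(37, 24).
gcd(37, 24) = 1

Step 2: Check divisibility.
Does 1 divide 5? 5 = 1 x 5, so yes.

By the theorem on linear Diophantine equations, 37p + 24q = 5 has integer solutions if and only if gcd(37, 24) divides 5. Since 1 | 5, solutions exist.

Yes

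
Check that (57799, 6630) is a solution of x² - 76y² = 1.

Compute x² = 57799² = 3340724401
Compute 76y² = 76·6630² = 76·43956900 = 3340724400
x² - 76y² = 3340724401 - 3340724400 = 1
Since this equals 1, (57799, 6630) is a solution.

Yes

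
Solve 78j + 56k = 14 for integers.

Step 1: Check solvability.
gcd(78, 56) = 2
Since 2 divides 14, solutions exist.

Step 2: Apply extended Euclidean algorithm to find gcd.
We find integers such that 78*x0 + 56*y0 = 2

Step 3: Scale the particular solution.
Multiply by 14/2 = 7:
j = -35, k = 49

Step 4: Verify.
78*(-35) + 56*(49) = 14 = 14 ✓

j = -35, k = 49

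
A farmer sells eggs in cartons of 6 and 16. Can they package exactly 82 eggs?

We need non-negative a, b with 6a + 16b = 82.
gcd(6, 16) = 2 divides 82.
Try a = 3: 16b = 82 - 18 = 64, so b = 4.
One way: 3 cartons of 6 and 4 cartons of 16.

Yes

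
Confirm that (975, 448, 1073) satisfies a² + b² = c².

Compute a² + b² = 975² + 448² = 950625 + 200704 = 1151329
Compute c² = 1073² = 1151329
Since 1151329 = 1151329, confirmed.

Yes, it is a Pythagorean triple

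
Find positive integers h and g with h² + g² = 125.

We need to find integers h, g > 0 such that h² + g² = 125.
Trying h = 2: g² = 125 - 2² = 125 - 4 = 121
g = 11
Check: 2² + 11² = 4 + 121 = 125 ✓

125 = 2² + 11²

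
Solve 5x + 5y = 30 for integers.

Step 1: Check solvability.
gcd(5, 5) = 5
Since 5 divides 30, solutions exist.

Step 2: Apply extended Euclidean algorithm to find gcd.
We find integers such that 5*x0 + 5*y0 = 5

Step 3: Scale the particular solution.
Multiply by 30/5 = 6:
x = 0, y = 6

Step 4: Verify.
5*(0) + 5*(6) = 30 = 30 ✓

x = 0, y = 6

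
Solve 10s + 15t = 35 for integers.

Step 1: Check solvability.
gcd(10, 15) = 5
Since 5 divides 35, solutions exist.

Step 2: Apply extended Euclidean algorithm to find gcd.
We find integers such that 10*x0 + 15*y0 = 5

Step 3: Scale the particular solution.
Multiply by 35/5 = 7:
s = -7, t = 7

Step 4: Verify.
10*(-7) + 15*(7) = 35 = 35 ✓

s = -7, t = 7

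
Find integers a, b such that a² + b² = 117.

We need to find integers a, b > 0 such that a² + b² = 117.
Trying a = 6: b² = 117 - 6² = 117 - 36 = 81
b = 9
Check: 6² + 9² = 36 + 81 = 117 ✓

117 = 6² + 9²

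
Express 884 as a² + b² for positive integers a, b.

We need to find integers a, b > 0 such that a² + b² = 884.
Trying a = 10: b² = 884 - 10² = 884 - 100 = 784
b = 28
Check: 10² + 28² = 100 + 784 = 884 ✓

884 = 10² + 28²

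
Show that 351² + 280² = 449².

Compute a² + b² = 351² + 280² = 123201 + 78400 = 201601
Compute c² = 449² = 201601
Since 201601 = 201601, confirmed.

Yes, it is a Pythagorean triple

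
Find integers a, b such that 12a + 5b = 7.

Step 1: Check solvability.
gcd(12, 5) = 1
Since 1 divides 7, solutions exist.

Step 2: Apply extended Euclidean algorithm to find gcd.
We find integers such that 12*x0 + 5*y0 = 1

Step 3: Scale the particular solution.
Multiply by 7/1 = 7:
a = -14, b = 35

Step 4: Verify.
12*(-14) + 5*(35) = 7 = 7 ✓

a = -14, b = 35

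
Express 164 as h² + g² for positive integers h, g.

We need to find integers h, g > 0 such that h² + g² = 164.
Trying h = 8: g² = 164 - 8² = 164 - 64 = 100
g = 10
Check: 8² + 10² = 64 + 100 = 164 ✓

164 = 8² + 10²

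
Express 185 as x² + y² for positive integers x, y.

We need to find integers x, y > 0 such that x² + y² = 185.
Trying x = 4: y² = 185 - 4² = 185 - 16 = 169
y = 13
Check: 4² + 13² = 16 + 169 = 185 ✓

185 = 4² + 13²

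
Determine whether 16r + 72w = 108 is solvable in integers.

Step 1: Compute gcd(16, 72).
gcd(16, 72) = 8

Step 2: Check divisibility.
Does 8 divide 108? 108 = 8 x 13 + 4, so no.

By the theorem on linear Diophantine equations, 16r + 72w = 108 has integer solutions if and only if gcd(16, 72) divides 108. Since 8 does not divide 108, no solutions exist.

No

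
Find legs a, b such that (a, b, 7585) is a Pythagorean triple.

We need a² + b² = 7585² = 57532225.
Trying: 825² + 7540² = 680625 + 56851600 = 57532225 ✓

(825, 7540, 7585)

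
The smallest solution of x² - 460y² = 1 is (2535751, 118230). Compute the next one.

Solutions to x² - Dy² = 1 are generated by powers of (x₀ + y₀√D).
The next solution satisfies x₁ + y₁√460 = (x₀ + y₀√460)², giving:
x₁ = x₀² + 460y₀² = 2535751² + 460·118230² = 6430033134001 + 6430033134000 = 12860066268001
y₁ = 2x₀y₀ = 2·2535751·118230 = 599603681460

Verify: 12860066268001² - 460·599603681460² = 165381304417377167956536001 - 165381304417377167956536000 = 1 ✓

x = 12860066268001, y = 599603681460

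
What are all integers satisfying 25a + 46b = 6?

Step 1: Compute gcd(25, 46) = 1.
Since 1 divides 6, solutions exist.

Step 2: Find a particular solution using extended Euclidean algorithm.
We get a₀ = -66, b₀ = 36.
Check: 25*-66 + 46*36 = 6 = 6 ✓

Step 3: Write the general solution.
a = -66 + (46/1)t = -66 + 46t
b = 36 - (25/1)t = 36 - 25t
for any integer t.

a = -66 + 46t, b = 36 - 25t for integer t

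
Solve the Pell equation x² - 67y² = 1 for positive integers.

We seek the smallest positive integers (x, y) with x² - 67y² = 1, i.e., x² = 67y² + 1.
Try successive y values:
y = 1: x² = 67·1² + 1 = 68, not a perfect square
y = 2: x² = 67·2² + 1 = 269, not a perfect square
y = 3: x² = 67·3² + 1 = 604, not a perfect square
... continuing the search (or via continued fractions) ...
y = 5967: x² = 67·5967² + 1 = 2385540964, x = 48842 ✓

Verify: 48842² - 67·5967² = 2385540964 - 2385540963 = 1 ✓

x = 48842, y = 5967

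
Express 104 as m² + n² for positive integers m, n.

We need to find integers m, n > 0 such that m² + n² = 104.
Trying m = 2: n² = 104 - 2² = 104 - 4 = 100
n = 10
Check: 2² + 10² = 4 + 100 = 104 ✓

104 = 2² + 10²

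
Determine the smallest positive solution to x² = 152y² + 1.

We seek the smallest positive integers (x, y) with x² - 152y² = 1, i.e., x² = 152y² + 1.
Try successive y values:
y = 1: x² = 152·1² + 1 = 153, not a perfect square
y = 2: x² = 152·2² + 1 = 609, not a perfect square
y = 3: x² = 152·3² + 1 = 1369, x = 37 ✓

Verify: 37² - 152·3² = 1369 - 1368 = 1 ✓

x = 37, y = 3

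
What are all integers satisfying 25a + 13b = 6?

Step 1: Compute gcd(25, 13) = 1.
Since 1 divides 6, solutions exist.

Step 2: Find a particular solution using extended Euclidean algorithm.
We get a₀ = -6, b₀ = 12.
Check: 25*-6 + 13*12 = 6 = 6 ✓

Step 3: Write the general solution.
a = -6 + (13/1)t = -6 + 13t
b = 12 - (25/1)t = 12 - 25t
for any integer t.

a = -6 + 13t, b = 12 - 25t for integer t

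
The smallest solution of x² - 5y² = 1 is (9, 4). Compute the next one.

Solutions to x² - Dy² = 1 are generated by powers of (x₀ + y₀√D).
The next solution satisfies x₁ + y₁√5 = (x₀ + y₀√5)², giving:
x₁ = x₀² + 5y₀² = 9² + 5·4² = 81 + 80 = 161
y₁ = 2x₀y₀ = 2·9·4 = 72

Verify: 161² - 5·72² = 25921 - 25920 = 1 ✓

x = 161, y = 72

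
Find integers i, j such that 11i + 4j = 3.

Step 1: Check solvability.
gcd(11, 4) = 1
Since 1 divides 3, solutions exist.

Step 2: Apply extended Euclidean algorithm to find gcd.
We find integers such that 11*x0 + 4*y0 = 1

Step 3: Scale the particular solution.
Multiply by 3/1 = 3:
i = -3, j = 9

Step 4: Verify.
11*(-3) + 4*(9) = 3 = 3 ✓

i = -3, j = 9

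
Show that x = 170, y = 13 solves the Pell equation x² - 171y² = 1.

Compute x² = 170² = 28900
Compute 171y² = 171·13² = 171·169 = 28899
x² - 171y² = 28900 - 28899 = 1
Since this equals 1, (170, 13) is a solution.

Yes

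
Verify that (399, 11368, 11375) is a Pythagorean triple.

Compute a² + b² = 399² + 11368² = 159201 + 129231424 = 129390625
Compute c² = 11375² = 129390625
Since 129390625 = 129390625, confirmed.

Yes, it is a Pythagorean triple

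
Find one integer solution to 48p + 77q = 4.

Step 1: Check solvability.
gcd(48, 77) = 1
Since 1 divides 4, solutions exist.

Step 2: Apply extended Euclidean algorithm to find gcd.
We find integers such that 48*x0 + 77*y0 = 1

Step 3: Scale the particular solution.
Multiply by 4/1 = 4:
p = -32, q = 20

Step 4: Verify.
48*(-32) + 77*(20) = 4 = 4 ✓

p = -32, q = 20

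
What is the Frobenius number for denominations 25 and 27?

For two coprime denominations a and b, the Frobenius number (largest value not representable as a non-negative combination) is ab - a - b.
Here gcd(25, 27) = 1, so they are coprime.
F(25, 27) = 25·27 - 25 - 27 = 675 - 52 = 623

623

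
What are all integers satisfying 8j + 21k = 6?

Step 1: Compute gcd(8, 21) = 1.
Since 1 divides 6, solutions exist.

Step 2: Find a particular solution using extended Euclidean algorithm.
We get j₀ = 48, k₀ = -18.
Check: 8*48 + 21*-18 = 6 = 6 ✓

Step 3: Write the general solution.
j = 48 + (21/1)t = 48 + 21t
k = -18 - (8/1)t = -18 - 8t
for any integer t.

j = 48 + 21t, k = -18 - 8t for integer t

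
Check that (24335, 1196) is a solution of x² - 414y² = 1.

Compute x² = 24335² = 592192225
Compute 414y² = 414·1196² = 414·1430416 = 592192224
x² - 414y² = 592192225 - 592192224 = 1
Since this equals 1, (24335, 1196) is a solution.

Yes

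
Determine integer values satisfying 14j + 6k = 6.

Step 1: Check solvability.
gcd(14, 6) = 2
Since 2 divides 6, solutions exist.

Step 2: Apply extended Euclidean algorithm to find gcd.
We find integers such that 14*x0 + 6*y0 = 2

Step 3: Scale the particular solution.
Multiply by 6/2 = 3:
j = 3, k = -6

Step 4: Verify.
14*(3) + 6*(-6) = 6 = 6 ✓

j = 3, k = -6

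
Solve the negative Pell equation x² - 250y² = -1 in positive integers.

We need x² = 250y² - 1. Try successive y:
y = 1: x² = 250·1² - 1 = 249, not a perfect square
y = 2: x² = 250·2² - 1 = 999, not a perfect square
y = 3: x² = 250·3² - 1 = 2249, not a perfect square
...
y = 281: x² = 250·281² - 1 = 19740249 = 4443² ✓
Check: 4443² - 250·281² = 19740249 - 19740250 = -1 ✓

x = 4443, y = 281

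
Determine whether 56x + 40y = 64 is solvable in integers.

Step 1: Compute gcd(56, 40).
gcd(56, 40) = 8

Step 2: Check divisibility.
Does 8 divide 64? 64 = 8 x 8, so yes.

By the theorem on linear Diophantine equations, 56x + 40y = 64 has integer solutions if and only if gcd(56, 40) divides 64. Since 8 | 64, solutions exist.

Yes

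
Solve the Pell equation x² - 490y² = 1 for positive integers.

We seek the smallest positive integers (x, y) with x² - 490y² = 1, i.e., x² = 490y² + 1.
Try successive y values:
y = 1: x² = 490·1² + 1 = 491, not a perfect square
y = 2: x² = 490·2² + 1 = 1961, not a perfect square
y = 3: x² = 490·3² + 1 = 4411, not a perfect square
... continuing the search (or via continued fractions) ...
y = 46968: x² = 490·46968² + 1 = 1080936581761, x = 1039681 ✓

Verify: 1039681² - 490·46968² = 1080936581761 - 1080936581760 = 1 ✓

x = 1039681, y = 46968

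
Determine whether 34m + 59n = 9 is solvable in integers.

Step 1: Compute gcd(34, 59).
gcd(34, 59) = 1

Step 2: Check divisibility.
Does 1 divide 9? 9 = 1 x 9, so yes.

By the theorem on linear Diophantine equations, 34m + 59n = 9 has integer solutions if and only if gcd(34, 59) divides 9. Since 1 | 9, solutions exist.

Yes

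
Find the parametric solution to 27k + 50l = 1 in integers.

Step 1: Compute gcd(27, 50) = 1.
Since 1 divides 1, solutions exist.

Step 2: Find a particular solution using extended Euclidean algorithm.
We get k₀ = 13, l₀ = -7.
Check: 27*13 + 50*-7 = 1 = 1 ✓

Step 3: Write the general solution.
k = 13 + (50/1)t = 13 + 50t
l = -7 - (27/1)t = -7 - 27t
for any integer t.

k = 13 + 50t, l = -7 - 27t for integer t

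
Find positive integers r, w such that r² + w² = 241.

Search for r with 241 - r² a perfect square.
r = 4: 241 - 4² = 241 - 16 = 225 = 15² ✓
So r = 4, w = 15.

r = 4, w = 15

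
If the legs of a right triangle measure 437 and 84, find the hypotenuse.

c² = a² + b² = 437² + 84² = 190969 + 7056 = 198025
c = 445

445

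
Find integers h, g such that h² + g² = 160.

We need to find integers h, g > 0 such that h² + g² = 160.
Trying h = 4: g² = 160 - 4² = 160 - 16 = 144
g = 12
Check: 4² + 12² = 16 + 144 = 160 ✓

160 = 4² + 12²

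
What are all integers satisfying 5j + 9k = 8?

Step 1: Compute gcd(5, 9) = 1.
Since 1 divides 8, solutions exist.

Step 2: Find a particular solution using extended Euclidean algorithm.
We get j₀ = 16, k₀ = -8.
Check: 5*16 + 9*-8 = 8 = 8 ✓

Step 3: Write the general solution.
j = 16 + (9/1)t = 16 + 9t
k = -8 - (5/1)t = -8 - 5t
for any integer t.

j = 16 + 9t, k = -8 - 5t for integer t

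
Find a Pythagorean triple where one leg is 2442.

We need the other leg and hypotenuse such that 2442² + x² = c².
Take x = 3744, c = 4470: 2442² + 3744² = 5963364 + 14017536 = 19980900 = 4470² ✓
Triple: (2442, 3744, 4470)

(2442, 3744, 4470)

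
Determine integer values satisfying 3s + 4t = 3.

Step 1: Check solvability.
gcd(3, 4) = 1
Since 1 divides 3, solutions exist.

Step 2: Apply extended Euclidean algorithm to find gcd.
We find integers such that 3*x0 + 4*y0 = 1

Step 3: Scale the particular solution.
Multiply by 3/1 = 3:
s = -3, t = 3

Step 4: Verify.
3*(-3) + 4*(3) = 3 = 3 ✓

s = -3, t = 3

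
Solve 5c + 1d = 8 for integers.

Step 1: Check solvability.
gcd(5, 1) = 1
Since 1 divides 8, solutions exist.

Step 2: Apply extended Euclidean algorithm to find gcd.
We find integers such that 5*x0 + 1*y0 = 1

Step 3: Scale the particular solution.
Multiply by 8/1 = 8:
c = 0, d = 8

Step 4: Verify.
5*(0) + 1*(8) = 8 = 8 ✓

c = 0, d = 8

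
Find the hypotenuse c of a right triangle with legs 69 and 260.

c² = a² + b² = 69² + 260² = 4761 + 67600 = 72361
c = sqrt(72361) = 269

269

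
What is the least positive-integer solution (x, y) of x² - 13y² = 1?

We seek the smallest positive integers (x, y) with x² - 13y² = 1, i.e., x² = 13y² + 1.
Try successive y values:
y = 1: x² = 13·1² + 1 = 14, not a perfect square
y = 2: x² = 13·2² + 1 = 53, not a perfect square
y = 3: x² = 13·3² + 1 = 118, not a perfect square
... continuing the search (or via continued fractions) ...
y = 180: x² = 13·180² + 1 = 421201, x = 649 ✓

Verify: 649² - 13·180² = 421201 - 421200 = 1 ✓

x = 649, y = 180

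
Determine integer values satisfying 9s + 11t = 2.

Step 1: Check solvability.
gcd(9, 11) = 1
Since 1 divides 2, solutions exist.

Step 2: Apply extended Euclidean algorithm to find gcd.
We find integers such that 9*x0 + 11*y0 = 1

Step 3: Scale the particular solution.
Multiply by 2/1 = 2:
s = 10, t = -8

Step 4: Verify.
9*(10) + 11*(-8) = 2 = 2 ✓

s = 10, t = -8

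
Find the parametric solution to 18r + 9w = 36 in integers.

Step 1: Compute gcd(18, 9) = 9.
Since 9 divides 36, solutions exist.

Step 2: Find a particular solution using extended Euclidean algorithm.
We get r₀ = 0, w₀ = 4.
Check: 18*0 + 9*4 = 36 = 36 ✓

Step 3: Write the general solution.
r = 0 + (9/9)t = 0 + 1t
w = 4 - (18/9)t = 4 - 2t
for any integer t.

r = 0 + 1t, w = 4 - 2t for integer t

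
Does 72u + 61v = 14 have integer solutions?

Step 1: Compute gcd(72, 61).
gcd(72, 61) = 1

Step 2: Check divisibility.
Does 1 divide 14? 14 = 1 x 14, so yes.

By the theorem on linear Diophantine equations, 72u + 61v = 14 has integer solutions if and only if gcd(72, 61) divides 14. Since 1 | 14, solutions exist.

Yes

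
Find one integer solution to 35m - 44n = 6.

Step 1: Check solvability.
gcd(35, 44) = 1
Since 1 divides 6, solutions exist.

Step 2: Apply extended Euclidean algorithm to find gcd.
We find integers such that 35*x0 + 44*y0 = 1

Step 3: Scale the particular solution.
Multiply by 6/1 = 6:
m = -30, n = -24

Step 4: Verify.
35*(-30) - 44*(-24) = 6 = 6 ✓

m = -30, n = -24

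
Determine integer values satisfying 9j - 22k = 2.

Step 1: Check solvability.
gcd(9, 22) = 1
Since 1 divides 2, solutions exist.

Step 2: Apply extended Euclidean algorithm to find gcd.
We find integers such that 9*x0 + 22*y0 = 1

Step 3: Scale the particular solution.
Multiply by 2/1 = 2:
j = 10, k = 4

Step 4: Verify.
9*(10) - 22*(4) = 2 = 2 ✓

j = 10, k = 4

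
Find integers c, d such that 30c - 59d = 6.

Step 1: Check solvability.
gcd(30, 59) = 1
Since 1 divides 6, solutions exist.

Step 2: Apply extended Euclidean algorithm to find gcd.
We find integers such that 30*x0 + 59*y0 = 1

Step 3: Scale the particular solution.
Multiply by 6/1 = 6:
c = 12, d = 6

Step 4: Verify.
30*(12) - 59*(6) = 6 = 6 ✓

c = 12, d = 6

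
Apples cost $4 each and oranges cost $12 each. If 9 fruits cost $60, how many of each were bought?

Let a = apples, o = oranges.
a + o = 9
4a + 12o = 60
Substitute o = 9 - a:
4a + 12(9 - a) = 60
(4 - 12)a = 60 - 108
-8a = -48
a = 6, o = 9 - 6 = 3

Apples: 6, Oranges: 3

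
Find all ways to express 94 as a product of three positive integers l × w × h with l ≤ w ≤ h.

Iterate l from 1 to ⌊94^(1/3)⌋. For each l dividing 94, iterate w ≥ l with w dividing 94/l, and set h = 94/(l·w).
Triples found (2): (1×1×94), (1×2×47)

(1×1×94), (1×2×47)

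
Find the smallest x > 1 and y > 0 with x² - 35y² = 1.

We seek the smallest positive integers (x, y) with x² - 35y² = 1, i.e., x² = 35y² + 1.
Try successive y values:
y = 1: x² = 35·1² + 1 = 36, x = 6 ✓

Verify: 6² - 35·1² = 36 - 35 = 1 ✓

x = 6, y = 1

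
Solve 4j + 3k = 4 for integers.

Step 1: Check solvability.
gcd(4, 3) = 1
Since 1 divides 4, solutions exist.

Step 2: Apply extended Euclidean algorithm to find gcd.
We find integers such that 4*x0 + 3*y0 = 1

Step 3: Scale the particular solution.
Multiply by 4/1 = 4:
j = 4, k = -4

Step 4: Verify.
4*(4) + 3*(-4) = 4 = 4 ✓

j = 4, k = -4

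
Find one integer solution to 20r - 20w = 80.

Step 1: Check solvability.
gcd(20, 20) = 20
Since 20 divides 80, solutions exist.

Step 2: Apply extended Euclidean algorithm to find gcd.
We find integers such that 20*x0 + 20*y0 = 20

Step 3: Scale the particular solution.
Multiply by 80/20 = 4:
r = 0, w = -4

Step 4: Verify.
20*(0) - 20*(-4) = 80 = 80 ✓

r = 0, w = -4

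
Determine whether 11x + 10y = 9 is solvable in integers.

Step 1: Compute gcd(11, 10).
gcd(11, 10) = 1

Step 2: Check divisibility.
Does 1 divide 9? 9 = 1 x 9, so yes.

By the theorem on linear Diophantine equations, 11x + 10y = 9 has integer solutions if and only if gcd(11, 10) divides 9. Since 1 | 9, solutions exist.

Yes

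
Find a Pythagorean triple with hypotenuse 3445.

We need a² + b² = 3445² = 11868025.
Trying: 555² + 3400² = 308025 + 11560000 = 11868025 ✓

(555, 3400, 3445)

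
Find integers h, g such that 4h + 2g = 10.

Step 1: Check solvability.
gcd(4, 2) = 2
Since 2 divides 10, solutions exist.

Step 2: Apply extended Euclidean algorithm to find gcd.
We find integers such that 4*x0 + 2*y0 = 2

Step 3: Scale the particular solution.
Multiply by 10/2 = 5:
h = 0, g = 5

Step 4: Verify.
4*(0) + 2*(5) = 10 = 10 ✓

h = 0, g = 5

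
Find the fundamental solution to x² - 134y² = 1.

We seek the smallest positive integers (x, y) with x² - 134y² = 1, i.e., x² = 134y² + 1.
Try successive y values:
y = 1: x² = 134·1² + 1 = 135, not a perfect square
y = 2: x² = 134·2² + 1 = 537, not a perfect square
y = 3: x² = 134·3² + 1 = 1207, not a perfect square
... continuing the search (or via continued fractions) ...
y = 12606: x² = 134·12606² + 1 = 21294105625, x = 145925 ✓

Verify: 145925² - 134·12606² = 21294105625 - 21294105624 = 1 ✓

x = 145925, y = 12606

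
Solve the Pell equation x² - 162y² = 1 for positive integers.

We seek the smallest positive integers (x, y) with x² - 162y² = 1, i.e., x² = 162y² + 1.
Try successive y values:
y = 1: x² = 162·1² + 1 = 163, not a perfect square
y = 2: x² = 162·2² + 1 = 649, not a perfect square
y = 3: x² = 162·3² + 1 = 1459, not a perfect square
... continuing the search (or via continued fractions) ...
y = 1540: x² = 162·1540² + 1 = 384199201, x = 19601 ✓

Verify: 19601² - 162·1540² = 384199201 - 384199200 = 1 ✓

x = 19601, y = 1540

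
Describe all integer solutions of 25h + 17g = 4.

Step 1: Compute gcd(25, 17) = 1.
Since 1 divides 4, solutions exist.

Step 2: Find a particular solution using extended Euclidean algorithm.
We get h₀ = -8, g₀ = 12.
Check: 25*-8 + 17*12 = 4 = 4 ✓

Step 3: Write the general solution.
h = -8 + (17/1)t = -8 + 17t
g = 12 - (25/1)t = 12 - 25t
for any integer t.

h = -8 + 17t, g = 12 - 25t for integer t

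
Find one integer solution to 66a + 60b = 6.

Step 1: Check solvability.
gcd(66, 60) = 6
Since 6 divides 6, solutions exist.

Step 2: Apply extended Euclidean algorithm to find gcd.
We find integers such that 66*x0 + 60*y0 = 6

Step 3: Scale the particular solution.
Multiply by 6/6 = 1:
a = 1, b = -1

Step 4: Verify.
66*(1) + 60*(-1) = 6 = 6 ✓

a = 1, b = -1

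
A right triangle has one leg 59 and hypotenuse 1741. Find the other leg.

b² = c² - a² = 3031081 - 3481 = 3027600
b = 1740

1740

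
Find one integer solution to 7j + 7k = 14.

Step 1: Check solvability.
gcd(7, 7) = 7
Since 7 divides 14, solutions exist.

Step 2: Apply extended Euclidean algorithm to find gcd.
We find integers such that 7*x0 + 7*y0 = 7

Step 3: Scale the particular solution.
Multiply by 14/7 = 2:
j = 0, k = 2

Step 4: Verify.
7*(0) + 7*(2) = 14 = 14 ✓

j = 0, k = 2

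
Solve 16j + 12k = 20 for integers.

Step 1: Check solvability.
gcd(16, 12) = 4
Since 4 divides 20, solutions exist.

Step 2: Apply extended Euclidean algorithm to find gcd.
We find integers such that 16*x0 + 12*y0 = 4

Step 3: Scale the particular solution.
Multiply by 20/4 = 5:
j = 5, k = -5

Step 4: Verify.
16*(5) + 12*(-5) = 20 = 20 ✓

j = 5, k = -5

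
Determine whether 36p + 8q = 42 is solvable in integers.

Step 1: Compute gcd(36, 8).
gcd(36, 8) = 4

Step 2: Check divisibility.
Does 4 divide 42? 42 = 4 x 10 + 2, so no.

By the theorem on linear Diophantine equations, 36p + 8q = 42 has integer solutions if and only if gcd(36, 8) divides 42. Since 4 does not divide 42, no solutions exist.

No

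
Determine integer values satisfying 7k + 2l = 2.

Step 1: Check solvability.
gcd(7, 2) = 1
Since 1 divides 2, solutions exist.

Step 2: Apply extended Euclidean algorithm to find gcd.
We find integers such that 7*x0 + 2*y0 = 1

Step 3: Scale the particular solution.
Multiply by 2/1 = 2:
k = 2, l = -6

Step 4: Verify.
7*(2) + 2*(-6) = 2 = 2 ✓

k = 2, l = -6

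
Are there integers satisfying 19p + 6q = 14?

Step 1: Compute gcd(19, 6).
gcd(19, 6) = 1

Step 2: Check divisibility.
Does 1 divide 14? 14 = 1 x 14, so yes.

By the theorem on linear Diophantine equations, 19p + 6q = 14 has integer solutions if and only if gcd(19, 6) divides 14. Since 1 | 14, solutions exist.

Yes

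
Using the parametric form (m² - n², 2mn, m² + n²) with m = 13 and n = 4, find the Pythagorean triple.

a = m² - n² = 13² - 4² = 169 - 16 = 153
b = 2mn = 2·13·4 = 104
c = m² + n² = 169 + 16 = 185
Verify: 153² + 104² = 23409 + 10816 = 34225 = 185² ✓

(153, 104, 185)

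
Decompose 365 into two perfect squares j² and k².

We need to find integers j, k > 0 such that j² + k² = 365.
Trying j = 2: k² = 365 - 2² = 365 - 4 = 361
k = 19
Check: 2² + 19² = 4 + 361 = 365 ✓

365 = 2² + 19²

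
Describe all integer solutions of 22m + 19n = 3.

Step 1: Compute gcd(22, 19) = 1.
Since 1 divides 3, solutions exist.

Step 2: Find a particular solution using extended Euclidean algorithm.
We get m₀ = -18, n₀ = 21.
Check: 22*-18 + 19*21 = 3 = 3 ✓

Step 3: Write the general solution.
m = -18 + (19/1)t = -18 + 19t
n = 21 - (22/1)t = 21 - 22t
for any integer t.

m = -18 + 19t, n = 21 - 22t for integer t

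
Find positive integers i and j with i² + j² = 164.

We need to find integers i, j > 0 such that i² + j² = 164.
Trying i = 8: j² = 164 - 8² = 164 - 64 = 100
j = 10
Check: 8² + 10² = 64 + 100 = 164 ✓

164 = 8² + 10²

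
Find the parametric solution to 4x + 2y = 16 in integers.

Step 1: Compute gcd(4, 2) = 2.
Since 2 divides 16, solutions exist.

Step 2: Find a particular solution using extended Euclidean algorithm.
We get x₀ = 0, y₀ = 8.
Check: 4*0 + 2*8 = 16 = 16 ✓

Step 3: Write the general solution.
x = 0 + (2/2)t = 0 + 1t
y = 8 - (4/2)t = 8 - 2t
for any integer t.

x = 0 + 1t, y = 8 - 2t for integer t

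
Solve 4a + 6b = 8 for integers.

Step 1: Check solvability.
gcd(4, 6) = 2
Since 2 divides 8, solutions exist.

Step 2: Apply extended Euclidean algorithm to find gcd.
We find integers such that 4*x0 + 6*y0 = 2

Step 3: Scale the particular solution.
Multiply by 8/2 = 4:
a = -4, b = 4

Step 4: Verify.
4*(-4) + 6*(4) = 8 = 8 ✓

a = -4, b = 4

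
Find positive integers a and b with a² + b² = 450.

We need to find integers a, b > 0 such that a² + b² = 450.
Trying a = 3: b² = 450 - 3² = 450 - 9 = 441
b = 21
Check: 3² + 21² = 9 + 441 = 450 ✓

450 = 3² + 21²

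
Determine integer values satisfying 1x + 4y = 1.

Step 1: Check solvability.
gcd(1, 4) = 1
Since 1 divides 1, solutions exist.

Step 2: Apply extended Euclidean algorithm to find gcd.
We find integers such that 1*x0 + 4*y0 = 1

Step 3: Scale the particular solution.
Multiply by 1/1 = 1:
x = 1, y = 0

Step 4: Verify.
1*(1) + 4*(0) = 1 = 1 ✓

x = 1, y = 0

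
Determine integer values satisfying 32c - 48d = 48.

Step 1: Check solvability.
gcd(32, 48) = 16
Since 16 divides 48, solutions exist.

Step 2: Apply extended Euclidean algorithm to find gcd.
We find integers such that 32*x0 + 48*y0 = 16

Step 3: Scale the particular solution.
Multiply by 48/16 = 3:
c = -3, d = -3

Step 4: Verify.
32*(-3) - 48*(-3) = 48 = 48 ✓

c = -3, d = -3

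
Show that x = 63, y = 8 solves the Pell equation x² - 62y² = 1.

Compute x² = 63² = 3969
Compute 62y² = 62·8² = 62·64 = 3968
x² - 62y² = 3969 - 3968 = 1
Since this equals 1, (63, 8) is a solution.

Yes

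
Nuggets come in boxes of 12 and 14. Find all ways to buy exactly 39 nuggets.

We need non-negative integers (x, y) with 12x + 14y = 39.
For each x in 0..3, check if 39 - 12x is a non-negative multiple of 14.
No x yields an integer y ≥ 0.

No solution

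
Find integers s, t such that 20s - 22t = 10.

Step 1: Check solvability.
gcd(20, 22) = 2
Since 2 divides 10, solutions exist.

Step 2: Apply extended Euclidean algorithm to find gcd.
We find integers such that 20*x0 + 22*y0 = 2

Step 3: Scale the particular solution.
Multiply by 10/2 = 5:
s = -5, t = -5

Step 4: Verify.
20*(-5) - 22*(-5) = 10 = 10 ✓

s = -5, t = -5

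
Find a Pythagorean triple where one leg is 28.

We need the other leg and hypotenuse such that 28² + x² = c².
Take x = 45, c = 53: 28² + 45² = 784 + 2025 = 2809 = 53² ✓
Triple: (45, 28, 53)

(45, 28, 53)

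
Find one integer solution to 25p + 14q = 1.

Step 1: Check solvability.
gcd(25, 14) = 1
Since 1 divides 1, solutions exist.

Step 2: Apply extended Euclidean algorithm to find gcd.
We find integers such that 25*x0 + 14*y0 = 1

Step 3: Scale the particular solution.
Multiply by 1/1 = 1:
p = -5, q = 9

Step 4: Verify.
25*(-5) + 14*(9) = 1 = 1 ✓

p = -5, q = 9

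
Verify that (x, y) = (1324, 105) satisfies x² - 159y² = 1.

Compute x² = 1324² = 1752976
Compute 159y² = 159·105² = 159·11025 = 1752975
x² - 159y² = 1752976 - 1752975 = 1
Since this equals 1, (1324, 105) is a solution.

Yes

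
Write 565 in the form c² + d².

We need to find integers c, d > 0 such that c² + d² = 565.
Trying c = 6: d² = 565 - 6² = 565 - 36 = 529
d = 23
Check: 6² + 23² = 36 + 529 = 565 ✓

565 = 6² + 23²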